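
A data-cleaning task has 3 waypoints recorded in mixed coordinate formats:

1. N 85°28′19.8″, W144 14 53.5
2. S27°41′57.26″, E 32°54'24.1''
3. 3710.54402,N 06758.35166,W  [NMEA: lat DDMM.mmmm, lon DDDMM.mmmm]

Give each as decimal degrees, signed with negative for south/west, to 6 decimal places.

Point 1:
  φ: 85° + 28/60 + 19.8/3600 = 85 + 0.466667 + 0.005500 = 85.4721667
  N → positive
  λ: 14′ + 53.5″ = 14.89167′; 144 + 14.89167/60 = 144.2481944
  W ⇒ negate
Point 2:
  Lat: 41′ + 57.26″ = 41.95433′; 27 + 41.95433/60 = 27.6992389
  S → negative
  Lon: 32° + 54/60 + 24.1/3600 = 32 + 0.900000 + 0.006694 = 32.9066944
  E → positive
Point 3:
  φ: degrees = first 2 digits = 37, minutes = 10.54402; 37 + 10.54402/60 = 37.1757337
  N → positive
  Lon: degrees = first 3 digits = 67, minutes = 58.35166; 67 + 58.35166/60 = 67.9725277
  W → negative

1. 85.472167, -144.248194
2. -27.699239, 32.906694
3. 37.175734, -67.972528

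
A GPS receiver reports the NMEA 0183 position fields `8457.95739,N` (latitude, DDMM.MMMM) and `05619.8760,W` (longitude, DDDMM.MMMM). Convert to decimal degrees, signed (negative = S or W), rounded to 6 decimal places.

φ: degrees = first 2 digits = 84, minutes = 57.95739; 84 + 57.95739/60 = 84.9659565
N ⇒ keep positive
λ: split at 3 digits → 056° and 19.876′; 56 + 19.876/60 = 56.3312667
W ⇒ negate

84.965957, -56.331267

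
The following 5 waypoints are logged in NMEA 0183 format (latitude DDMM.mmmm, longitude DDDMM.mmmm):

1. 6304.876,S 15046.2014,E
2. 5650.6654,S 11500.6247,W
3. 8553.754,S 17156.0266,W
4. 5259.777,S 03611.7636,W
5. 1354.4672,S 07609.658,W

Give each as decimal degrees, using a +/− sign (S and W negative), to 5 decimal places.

Point 1:
  φ: split at 2 digits → 63° and 4.876′; 63 + 4.876/60 = 63.081267
  S ⇒ negate
  Lon: split at 3 digits → 150° and 46.2014′; 150 + 46.2014/60 = 150.770023
  E → positive
Point 2:
  φ: degrees = first 2 digits = 56, minutes = 50.6654; 56 + 50.6654/60 = 56.844423
  hemisphere S, so the sign is −
  λ: split at 3 digits → 115° and 0.6247′; 115 + 0.6247/60 = 115.010412
  W ⇒ negate
Point 3:
  Lat: degrees = first 2 digits = 85, minutes = 53.754; 85 + 53.754/60 = 85.895900
  S → negative
  λ: split at 3 digits → 171° and 56.0266′; 171 + 56.0266/60 = 171.933777
  W ⇒ negate
Point 4:
  Lat: split at 2 digits → 52° and 59.777′; 52 + 59.777/60 = 52.996283
  S ⇒ negate
  Longitude: split at 3 digits → 036° and 11.7636′; 36 + 11.7636/60 = 36.196060
  hemisphere W, so the sign is −
Point 5:
  φ: split at 2 digits → 13° and 54.4672′; 13 + 54.4672/60 = 13.907787
  hemisphere S, so the sign is −
  Longitude: split at 3 digits → 076° and 9.658′; 76 + 9.658/60 = 76.160967
  hemisphere W, so the sign is −

1. -63.08127, 150.77002
2. -56.84442, -115.01041
3. -85.89590, -171.93378
4. -52.99628, -36.19606
5. -13.90779, -76.16097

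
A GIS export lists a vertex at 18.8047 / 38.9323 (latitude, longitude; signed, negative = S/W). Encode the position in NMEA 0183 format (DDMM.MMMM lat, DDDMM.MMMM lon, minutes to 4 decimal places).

Lat: minutes = (18.804700 − 18) × 60 = 48.282000
Longitude: minutes = (38.932300 − 38) × 60 = 55.938000

1848.2820,N / 03855.9380,E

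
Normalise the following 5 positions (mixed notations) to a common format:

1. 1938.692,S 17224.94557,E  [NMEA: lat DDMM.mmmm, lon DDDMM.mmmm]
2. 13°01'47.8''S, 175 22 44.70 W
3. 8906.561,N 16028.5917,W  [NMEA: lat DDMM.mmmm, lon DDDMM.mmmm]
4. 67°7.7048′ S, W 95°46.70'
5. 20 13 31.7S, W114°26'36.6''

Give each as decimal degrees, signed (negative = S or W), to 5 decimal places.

Point 1:
  Latitude: degrees = first 2 digits = 19, minutes = 38.692; 19 + 38.692/60 = 19.644867
  hemisphere S, so the sign is −
  λ: split at 3 digits → 172° and 24.94557′; 172 + 24.94557/60 = 172.415760
  E → positive
Point 2:
  Latitude: 13° + 1/60 + 47.8/3600 = 13 + 0.016667 + 0.013278 = 13.029944
  S → negative
  Lon: 175 + 22/60 + 44.7/3600 = 175.379083
  W → negative
Point 3:
  φ: degrees = first 2 digits = 89, minutes = 6.561; 89 + 6.561/60 = 89.109350
  N ⇒ keep positive
  λ: degrees = first 3 digits = 160, minutes = 28.5917; 160 + 28.5917/60 = 160.476528
  hemisphere W, so the sign is −
Point 4:
  φ: 67 + 7.7048/60 = 67.128413
  hemisphere S, so the sign is −
  λ: 46.7′ = 0.778333°; total 95.778333
  W → negative
Point 5:
  Latitude: 20° + 13/60 + 31.7/3600 = 20 + 0.216667 + 0.008806 = 20.225472
  S ⇒ negate
  Lon: 26′ + 36.6″ = 26.61000′; 114 + 26.61000/60 = 114.443500
  W ⇒ negate

1. -19.64487, 172.41576
2. -13.02994, -175.37908
3. 89.10935, -160.47653
4. -67.12841, -95.77833
5. -20.22547, -114.44350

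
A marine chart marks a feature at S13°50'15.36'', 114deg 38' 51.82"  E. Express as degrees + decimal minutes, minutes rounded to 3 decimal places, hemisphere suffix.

φ: 50 + 15.36/60 = 50.25600′
λ: 38 + 51.82/60 = 38.86367′

13° 50.256′ S, 114° 38.864′ E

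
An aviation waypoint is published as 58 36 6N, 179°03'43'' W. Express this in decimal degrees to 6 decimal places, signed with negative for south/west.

58.601667, -179.061944

Lat: 58 + 36/60 + 6/3600 = 58.6016667
N ⇒ keep positive
Longitude: 179 + 3/60 + 43/3600 = 179.0619444
W → negative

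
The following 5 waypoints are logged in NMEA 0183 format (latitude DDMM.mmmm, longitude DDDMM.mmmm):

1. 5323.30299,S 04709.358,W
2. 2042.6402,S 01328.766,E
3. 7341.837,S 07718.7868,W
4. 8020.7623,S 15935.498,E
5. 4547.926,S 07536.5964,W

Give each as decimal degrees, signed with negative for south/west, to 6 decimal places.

Point 1:
  Lat: degrees = first 2 digits = 53, minutes = 23.30299; 53 + 23.30299/60 = 53.3883832
  S → negative
  λ: split at 3 digits → 047° and 9.358′; 47 + 9.358/60 = 47.1559667
  hemisphere W, so the sign is −
Point 2:
  Lat: degrees = first 2 digits = 20, minutes = 42.6402; 20 + 42.6402/60 = 20.7106700
  S → negative
  Lon: degrees = first 3 digits = 13, minutes = 28.766; 13 + 28.766/60 = 13.4794333
  E → positive
Point 3:
  Latitude: degrees = first 2 digits = 73, minutes = 41.837; 73 + 41.837/60 = 73.6972833
  hemisphere S, so the sign is −
  Longitude: degrees = first 3 digits = 77, minutes = 18.7868; 77 + 18.7868/60 = 77.3131133
  W → negative
Point 4:
  Lat: degrees = first 2 digits = 80, minutes = 20.7623; 80 + 20.7623/60 = 80.3460383
  S ⇒ negate
  λ: degrees = first 3 digits = 159, minutes = 35.498; 159 + 35.498/60 = 159.5916333
  E → positive
Point 5:
  φ: split at 2 digits → 45° and 47.926′; 45 + 47.926/60 = 45.7987667
  S → negative
  Lon: split at 3 digits → 075° and 36.5964′; 75 + 36.5964/60 = 75.6099400
  W ⇒ negate

1. -53.388383, -47.155967
2. -20.710670, 13.479433
3. -73.697283, -77.313113
4. -80.346038, 159.591633
5. -45.798767, -75.609940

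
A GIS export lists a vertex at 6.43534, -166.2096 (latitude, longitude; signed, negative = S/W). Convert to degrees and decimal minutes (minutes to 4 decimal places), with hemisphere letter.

Latitude: 6° + 0.435340 × 60 = 6° 26.120400′
Longitude is negative → W; |value| = 166.209600
λ: fractional part 0.209600 → 12.576000 minutes

6° 26.1204′ N, 166° 12.5760′ W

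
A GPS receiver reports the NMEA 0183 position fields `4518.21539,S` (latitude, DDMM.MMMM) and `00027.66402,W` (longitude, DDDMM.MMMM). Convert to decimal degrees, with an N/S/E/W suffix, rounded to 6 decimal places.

Latitude: split at 2 digits → 45° and 18.21539′; 45 + 18.21539/60 = 45.3035898
Longitude: split at 3 digits → 000° and 27.66402′; 0 + 27.66402/60 = 0.4610670

45.303590° S, 0.461067° W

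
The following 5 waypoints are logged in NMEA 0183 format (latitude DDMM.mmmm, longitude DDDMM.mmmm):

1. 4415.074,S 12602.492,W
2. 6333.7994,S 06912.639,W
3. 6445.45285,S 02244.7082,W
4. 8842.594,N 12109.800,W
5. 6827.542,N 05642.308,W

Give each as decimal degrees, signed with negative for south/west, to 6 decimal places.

1. -44.251233, -126.041533
2. -63.563323, -69.210650
3. -64.757548, -22.745137
4. 88.709900, -121.163333
5. 68.459033, -56.705133

Point 1:
  φ: split at 2 digits → 44° and 15.074′; 44 + 15.074/60 = 44.2512333
  hemisphere S, so the sign is −
  Longitude: degrees = first 3 digits = 126, minutes = 2.492; 126 + 2.492/60 = 126.0415333
  hemisphere W, so the sign is −
Point 2:
  φ: degrees = first 2 digits = 63, minutes = 33.7994; 63 + 33.7994/60 = 63.5633233
  hemisphere S, so the sign is −
  Lon: split at 3 digits → 069° and 12.639′; 69 + 12.639/60 = 69.2106500
  hemisphere W, so the sign is −
Point 3:
  φ: split at 2 digits → 64° and 45.45285′; 64 + 45.45285/60 = 64.7575475
  S → negative
  Lon: degrees = first 3 digits = 22, minutes = 44.7082; 22 + 44.7082/60 = 22.7451367
  hemisphere W, so the sign is −
Point 4:
  φ: split at 2 digits → 88° and 42.594′; 88 + 42.594/60 = 88.7099000
  N ⇒ keep positive
  Longitude: degrees = first 3 digits = 121, minutes = 9.8; 121 + 9.8/60 = 121.1633333
  hemisphere W, so the sign is −
Point 5:
  Latitude: split at 2 digits → 68° and 27.542′; 68 + 27.542/60 = 68.4590333
  N → positive
  Longitude: split at 3 digits → 056° and 42.308′; 56 + 42.308/60 = 56.7051333
  W ⇒ negate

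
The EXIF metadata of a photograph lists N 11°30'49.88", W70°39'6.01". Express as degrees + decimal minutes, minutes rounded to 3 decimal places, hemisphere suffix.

Lat: 30 + 49.88/60 = 30.83133′
Longitude: 39 + 6.01/60 = 39.10017′

11° 30.831′ N, 70° 39.100′ W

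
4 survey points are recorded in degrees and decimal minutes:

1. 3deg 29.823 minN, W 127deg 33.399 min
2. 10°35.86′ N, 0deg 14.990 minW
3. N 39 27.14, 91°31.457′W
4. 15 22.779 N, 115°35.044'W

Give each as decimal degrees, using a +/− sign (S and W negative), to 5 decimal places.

1. 3.49705, -127.55665
2. 10.59767, -0.24983
3. 39.45233, -91.52428
4. 15.37965, -115.58407

Point 1:
  φ: 3 + 29.823/60 = 3.497050
  N ⇒ keep positive
  Lon: 127 + 33.399/60 = 127.556650
  hemisphere W, so the sign is −
Point 2:
  Lat: 35.86′ = 0.597667°; total 10.597667
  N → positive
  λ: 0 + 14.99/60 = 0.249833
  W ⇒ negate
Point 3:
  Latitude: 27.14′ = 0.452333°; total 39.452333
  N → positive
  Longitude: 31.457′ = 0.524283°; total 91.524283
  hemisphere W, so the sign is −
Point 4:
  Lat: 15 + 22.779/60 = 15.379650
  N ⇒ keep positive
  Lon: 35.044′ = 0.584067°; total 115.584067
  W → negative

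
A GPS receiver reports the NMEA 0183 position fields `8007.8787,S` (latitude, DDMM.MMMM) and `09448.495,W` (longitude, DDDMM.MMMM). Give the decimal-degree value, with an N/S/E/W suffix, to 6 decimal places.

φ: degrees = first 2 digits = 80, minutes = 7.8787; 80 + 7.8787/60 = 80.1313117
Lon: split at 3 digits → 094° and 48.495′; 94 + 48.495/60 = 94.8082500

80.131312° S, 94.808250° W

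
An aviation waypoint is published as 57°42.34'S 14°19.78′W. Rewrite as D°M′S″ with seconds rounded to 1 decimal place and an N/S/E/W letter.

57°42′20.4″ S, 14°19′46.8″ W

Latitude: 42.34000′ → 42′ and 0.34000 × 60 = 20.400″
Longitude: 19.78000′ → 19′ and 0.78000 × 60 = 46.800″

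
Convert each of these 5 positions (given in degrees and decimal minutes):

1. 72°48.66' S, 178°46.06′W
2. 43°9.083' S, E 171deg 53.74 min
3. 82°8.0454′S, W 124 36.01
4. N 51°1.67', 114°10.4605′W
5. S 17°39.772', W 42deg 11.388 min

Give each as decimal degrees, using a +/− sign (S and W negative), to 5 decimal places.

Point 1:
  φ: 72 + 48.66/60 = 72.811000
  S → negative
  λ: 178 + 46.06/60 = 178.767667
  W ⇒ negate
Point 2:
  Lat: 43 + 9.083/60 = 43.151383
  S ⇒ negate
  λ: 171 + 53.74/60 = 171.895667
  E ⇒ keep positive
Point 3:
  Lat: 8.0454′ = 0.134090°; total 82.134090
  hemisphere S, so the sign is −
  Longitude: 36.01′ = 0.600167°; total 124.600167
  hemisphere W, so the sign is −
Point 4:
  φ: 1.67′ = 0.027833°; total 51.027833
  N → positive
  λ: 114 + 10.4605/60 = 114.174342
  W ⇒ negate
Point 5:
  φ: 17 + 39.772/60 = 17.662867
  S → negative
  Lon: 42 + 11.388/60 = 42.189800
  W ⇒ negate

1. -72.81100, -178.76767
2. -43.15138, 171.89567
3. -82.13409, -124.60017
4. 51.02783, -114.17434
5. -17.66287, -42.18980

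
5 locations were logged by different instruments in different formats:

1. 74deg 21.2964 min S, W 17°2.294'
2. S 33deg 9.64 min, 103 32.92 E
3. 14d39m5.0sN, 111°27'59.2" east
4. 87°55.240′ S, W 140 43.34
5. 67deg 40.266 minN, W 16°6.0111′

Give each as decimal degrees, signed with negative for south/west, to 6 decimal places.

Point 1:
  Lat: 74 + 21.2964/60 = 74.3549400
  S ⇒ negate
  Longitude: 17 + 2.294/60 = 17.0382333
  W → negative
Point 2:
  φ: 9.64′ = 0.160667°; total 33.1606667
  S ⇒ negate
  λ: 103 + 32.92/60 = 103.5486667
  E ⇒ keep positive
Point 3:
  Latitude: 39′ + 5″ = 39.08333′; 14 + 39.08333/60 = 14.6513889
  N → positive
  Longitude: 27′ + 59.2″ = 27.98667′; 111 + 27.98667/60 = 111.4664444
  E → positive
Point 4:
  Lat: 55.24′ = 0.920667°; total 87.9206667
  hemisphere S, so the sign is −
  Longitude: 140 + 43.34/60 = 140.7223333
  W ⇒ negate
Point 5:
  Lat: 67 + 40.266/60 = 67.6711000
  N ⇒ keep positive
  Longitude: 16 + 6.0111/60 = 16.1001850
  W ⇒ negate

1. -74.354940, -17.038233
2. -33.160667, 103.548667
3. 14.651389, 111.466444
4. -87.920667, -140.722333
5. 67.671100, -16.100185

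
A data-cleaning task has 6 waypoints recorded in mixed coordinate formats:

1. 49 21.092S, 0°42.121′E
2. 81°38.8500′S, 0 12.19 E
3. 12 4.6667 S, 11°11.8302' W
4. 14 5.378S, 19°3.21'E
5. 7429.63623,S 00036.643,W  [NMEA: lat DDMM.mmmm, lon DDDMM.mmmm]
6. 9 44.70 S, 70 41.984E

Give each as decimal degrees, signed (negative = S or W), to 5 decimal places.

1. -49.35153, 0.70202
2. -81.64750, 0.20317
3. -12.07778, -11.19717
4. -14.08963, 19.05350
5. -74.49394, -0.61072
6. -9.74500, 70.69973

Point 1:
  φ: 21.092′ = 0.351533°; total 49.351533
  hemisphere S, so the sign is −
  λ: 42.121′ = 0.702017°; total 0.702017
  E ⇒ keep positive
Point 2:
  Lat: 81 + 38.85/60 = 81.647500
  S → negative
  λ: 12.19′ = 0.203167°; total 0.203167
  E → positive
Point 3:
  Latitude: 12 + 4.6667/60 = 12.077778
  hemisphere S, so the sign is −
  λ: 11.8302′ = 0.197170°; total 11.197170
  W ⇒ negate
Point 4:
  Lat: 14 + 5.378/60 = 14.089633
  hemisphere S, so the sign is −
  λ: 19 + 3.21/60 = 19.053500
  E ⇒ keep positive
Point 5:
  Latitude: split at 2 digits → 74° and 29.63623′; 74 + 29.63623/60 = 74.493937
  S ⇒ negate
  λ: degrees = first 3 digits = 0, minutes = 36.643; 0 + 36.643/60 = 0.610717
  W ⇒ negate
Point 6:
  Latitude: 9 + 44.7/60 = 9.745000
  hemisphere S, so the sign is −
  λ: 41.984′ = 0.699733°; total 70.699733
  E ⇒ keep positive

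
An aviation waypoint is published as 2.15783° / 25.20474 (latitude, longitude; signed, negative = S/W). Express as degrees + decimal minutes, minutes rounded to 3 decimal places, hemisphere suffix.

Latitude: fractional part 0.157830 → 9.46980 minutes
Lon: fractional part 0.204740 → 12.28440 minutes

2° 9.470′ N, 25° 12.284′ E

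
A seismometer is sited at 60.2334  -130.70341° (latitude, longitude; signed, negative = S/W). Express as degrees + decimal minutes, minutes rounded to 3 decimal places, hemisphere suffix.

Lat: 60° + 0.233400 × 60 = 60° 14.00400′
Longitude is negative → W; |value| = 130.703410
λ: fractional part 0.703410 → 42.20460 minutes

60° 14.004′ N, 130° 42.205′ W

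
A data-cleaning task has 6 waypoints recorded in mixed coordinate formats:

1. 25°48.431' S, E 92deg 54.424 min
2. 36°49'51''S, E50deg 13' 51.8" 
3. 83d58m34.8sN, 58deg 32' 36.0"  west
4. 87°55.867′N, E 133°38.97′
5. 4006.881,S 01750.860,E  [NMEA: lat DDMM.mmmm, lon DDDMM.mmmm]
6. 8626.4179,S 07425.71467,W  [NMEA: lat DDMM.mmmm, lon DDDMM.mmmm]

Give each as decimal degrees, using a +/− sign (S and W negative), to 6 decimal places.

1. -25.807183, 92.907067
2. -36.830833, 50.231056
3. 83.976333, -58.543333
4. 87.931117, 133.649500
5. -40.114683, 17.847667
6. -86.440298, -74.428578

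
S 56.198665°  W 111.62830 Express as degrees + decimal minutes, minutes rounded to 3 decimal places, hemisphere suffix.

56° 11.920′ S, 111° 37.698′ W

Lat: minutes = (56.198665 − 56) × 60 = 11.91990
λ: 111° + 0.628300 × 60 = 111° 37.69800′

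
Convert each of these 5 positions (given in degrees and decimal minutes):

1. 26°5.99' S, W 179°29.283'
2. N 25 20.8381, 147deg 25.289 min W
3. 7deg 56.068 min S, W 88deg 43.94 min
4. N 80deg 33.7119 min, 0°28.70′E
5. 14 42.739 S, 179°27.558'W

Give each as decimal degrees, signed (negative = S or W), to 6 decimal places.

1. -26.099833, -179.488050
2. 25.347302, -147.421483
3. -7.934467, -88.732333
4. 80.561865, 0.478333
5. -14.712317, -179.459300

Point 1:
  Latitude: 5.99′ = 0.099833°; total 26.0998333
  hemisphere S, so the sign is −
  Longitude: 29.283′ = 0.488050°; total 179.4880500
  hemisphere W, so the sign is −
Point 2:
  Latitude: 20.8381′ = 0.347302°; total 25.3473017
  N ⇒ keep positive
  Lon: 25.289′ = 0.421483°; total 147.4214833
  W ⇒ negate
Point 3:
  Lat: 56.068′ = 0.934467°; total 7.9344667
  S → negative
  Lon: 88 + 43.94/60 = 88.7323333
  W → negative
Point 4:
  Lat: 80 + 33.7119/60 = 80.5618650
  N ⇒ keep positive
  λ: 28.7′ = 0.478333°; total 0.4783333
  E ⇒ keep positive
Point 5:
  Latitude: 14 + 42.739/60 = 14.7123167
  hemisphere S, so the sign is −
  Lon: 179 + 27.558/60 = 179.4593000
  hemisphere W, so the sign is −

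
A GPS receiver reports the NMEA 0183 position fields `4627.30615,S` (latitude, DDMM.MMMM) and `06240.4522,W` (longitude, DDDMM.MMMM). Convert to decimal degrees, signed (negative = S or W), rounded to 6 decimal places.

Latitude: split at 2 digits → 46° and 27.30615′; 46 + 27.30615/60 = 46.4551025
S → negative
λ: split at 3 digits → 062° and 40.4522′; 62 + 40.4522/60 = 62.6742033
hemisphere W, so the sign is −

-46.455103, -62.674203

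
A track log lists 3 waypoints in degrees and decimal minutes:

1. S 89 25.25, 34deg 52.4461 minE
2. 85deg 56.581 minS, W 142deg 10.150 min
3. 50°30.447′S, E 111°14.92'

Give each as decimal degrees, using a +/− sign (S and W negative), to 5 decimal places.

1. -89.42083, 34.87410
2. -85.94302, -142.16917
3. -50.50745, 111.24867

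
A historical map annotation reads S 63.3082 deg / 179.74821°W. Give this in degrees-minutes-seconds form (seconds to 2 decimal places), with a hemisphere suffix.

Lat: whole degrees 63; 18.49200′ → 18′ and 29.5200″
Lon: 0.748210° → 44.89260′; 0.89260 × 60 = 53.5560″

63°18′29.52″ S, 179°44′53.56″ W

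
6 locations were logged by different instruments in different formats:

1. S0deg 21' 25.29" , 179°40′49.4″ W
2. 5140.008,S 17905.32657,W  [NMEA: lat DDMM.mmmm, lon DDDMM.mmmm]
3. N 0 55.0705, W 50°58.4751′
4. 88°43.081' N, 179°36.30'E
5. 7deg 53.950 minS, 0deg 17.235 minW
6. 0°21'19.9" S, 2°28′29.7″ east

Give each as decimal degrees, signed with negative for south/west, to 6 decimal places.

Point 1:
  Latitude: 21′ + 25.29″ = 21.42150′; 0 + 21.42150/60 = 0.3570250
  S → negative
  Lon: 40′ + 49.4″ = 40.82333′; 179 + 40.82333/60 = 179.6803889
  W ⇒ negate
Point 2:
  Latitude: degrees = first 2 digits = 51, minutes = 40.008; 51 + 40.008/60 = 51.6668000
  hemisphere S, so the sign is −
  Lon: degrees = first 3 digits = 179, minutes = 5.32657; 179 + 5.32657/60 = 179.0887762
  W ⇒ negate
Point 3:
  Latitude: 55.0705′ = 0.917842°; total 0.9178417
  N → positive
  Longitude: 58.4751′ = 0.974585°; total 50.9745850
  W ⇒ negate
Point 4:
  Latitude: 43.081′ = 0.718017°; total 88.7180167
  N → positive
  Lon: 36.3′ = 0.605000°; total 179.6050000
  E → positive
Point 5:
  Lat: 53.95′ = 0.899167°; total 7.8991667
  S ⇒ negate
  Longitude: 0 + 17.235/60 = 0.2872500
  W ⇒ negate
Point 6:
  Latitude: 21′ + 19.9″ = 21.33167′; 0 + 21.33167/60 = 0.3555278
  S ⇒ negate
  λ: 2° + 28/60 + 29.7/3600 = 2 + 0.466667 + 0.008250 = 2.4749167
  E ⇒ keep positive

1. -0.357025, -179.680389
2. -51.666800, -179.088776
3. 0.917842, -50.974585
4. 88.718017, 179.605000
5. -7.899167, -0.287250
6. -0.355528, 2.474917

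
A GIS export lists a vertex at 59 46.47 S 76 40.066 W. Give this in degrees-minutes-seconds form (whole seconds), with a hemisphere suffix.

Lat: fractional minutes 0.47000 × 60 = 28.20″
Longitude: 40.06600′ → 40′ and 0.06600 × 60 = 3.96″

59°46′28″ S, 76°40′4″ W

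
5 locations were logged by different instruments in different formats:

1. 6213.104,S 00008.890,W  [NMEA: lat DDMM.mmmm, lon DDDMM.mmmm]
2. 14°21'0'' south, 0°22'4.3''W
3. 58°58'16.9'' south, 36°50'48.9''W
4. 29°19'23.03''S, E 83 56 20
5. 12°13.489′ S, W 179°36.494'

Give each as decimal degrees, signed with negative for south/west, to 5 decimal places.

1. -62.21840, -0.14817
2. -14.35000, -0.36786
3. -58.97136, -36.84692
4. -29.32306, 83.93889
5. -12.22482, -179.60823

Point 1:
  φ: split at 2 digits → 62° and 13.104′; 62 + 13.104/60 = 62.218400
  hemisphere S, so the sign is −
  Lon: split at 3 digits → 000° and 8.89′; 0 + 8.89/60 = 0.148167
  W ⇒ negate
Point 2:
  φ: 14° + 21/60 + 0/3600 = 14 + 0.350000 + 0.000000 = 14.350000
  S ⇒ negate
  Longitude: 0 + 22/60 + 4.3/3600 = 0.367861
  W ⇒ negate
Point 3:
  Latitude: 58° + 58/60 + 16.9/3600 = 58 + 0.966667 + 0.004694 = 58.971361
  S ⇒ negate
  λ: 50′ + 48.9″ = 50.81500′; 36 + 50.81500/60 = 36.846917
  W → negative
Point 4:
  Lat: 29 + 19/60 + 23.03/3600 = 29.323064
  hemisphere S, so the sign is −
  Lon: 83 + 56/60 + 20/3600 = 83.938889
  E ⇒ keep positive
Point 5:
  Latitude: 13.489′ = 0.224817°; total 12.224817
  hemisphere S, so the sign is −
  Longitude: 36.494′ = 0.608233°; total 179.608233
  W ⇒ negate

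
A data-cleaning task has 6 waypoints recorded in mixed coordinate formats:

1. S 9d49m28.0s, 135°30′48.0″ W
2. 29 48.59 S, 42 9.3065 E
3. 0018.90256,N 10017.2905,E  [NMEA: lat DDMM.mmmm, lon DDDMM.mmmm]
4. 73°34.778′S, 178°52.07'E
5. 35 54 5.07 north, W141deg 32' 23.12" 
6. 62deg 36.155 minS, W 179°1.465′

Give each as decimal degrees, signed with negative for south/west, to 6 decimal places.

Point 1:
  Latitude: 9° + 49/60 + 28/3600 = 9 + 0.816667 + 0.007778 = 9.8244444
  S ⇒ negate
  λ: 30′ + 48″ = 30.80000′; 135 + 30.80000/60 = 135.5133333
  hemisphere W, so the sign is −
Point 2:
  Latitude: 48.59′ = 0.809833°; total 29.8098333
  S ⇒ negate
  Lon: 42 + 9.3065/60 = 42.1551083
  E ⇒ keep positive
Point 3:
  φ: split at 2 digits → 00° and 18.90256′; 0 + 18.90256/60 = 0.3150427
  N → positive
  Longitude: degrees = first 3 digits = 100, minutes = 17.2905; 100 + 17.2905/60 = 100.2881750
  E → positive
Point 4:
  Latitude: 73 + 34.778/60 = 73.5796333
  S → negative
  Longitude: 52.07′ = 0.867833°; total 178.8678333
  E → positive
Point 5:
  Lat: 35° + 54/60 + 5.07/3600 = 35 + 0.900000 + 0.001408 = 35.9014083
  N → positive
  λ: 141° + 32/60 + 23.12/3600 = 141 + 0.533333 + 0.006422 = 141.5397556
  W → negative
Point 6:
  Lat: 36.155′ = 0.602583°; total 62.6025833
  S ⇒ negate
  Lon: 1.465′ = 0.024417°; total 179.0244167
  W → negative

1. -9.824444, -135.513333
2. -29.809833, 42.155108
3. 0.315043, 100.288175
4. -73.579633, 178.867833
5. 35.901408, -141.539756
6. -62.602583, -179.024417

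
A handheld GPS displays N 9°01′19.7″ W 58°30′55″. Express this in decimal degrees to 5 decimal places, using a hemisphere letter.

φ: 9° + 1/60 + 19.7/3600 = 9 + 0.016667 + 0.005472 = 9.022139
Lon: 30′ + 55″ = 30.91667′; 58 + 30.91667/60 = 58.515278

9.02214° N, 58.51528° W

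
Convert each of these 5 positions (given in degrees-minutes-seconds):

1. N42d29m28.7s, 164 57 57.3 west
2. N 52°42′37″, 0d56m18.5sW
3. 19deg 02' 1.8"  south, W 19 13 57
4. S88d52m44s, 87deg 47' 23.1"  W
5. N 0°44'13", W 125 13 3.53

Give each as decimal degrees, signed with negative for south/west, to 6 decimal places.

Point 1:
  Lat: 42 + 29/60 + 28.7/3600 = 42.4913056
  N ⇒ keep positive
  Longitude: 164° + 57/60 + 57.3/3600 = 164 + 0.950000 + 0.015917 = 164.9659167
  W → negative
Point 2:
  φ: 52° + 42/60 + 37/3600 = 52 + 0.700000 + 0.010278 = 52.7102778
  N ⇒ keep positive
  Lon: 0° + 56/60 + 18.5/3600 = 0 + 0.933333 + 0.005139 = 0.9384722
  hemisphere W, so the sign is −
Point 3:
  Lat: 2′ + 1.8″ = 2.03000′; 19 + 2.03000/60 = 19.0338333
  S → negative
  λ: 13′ + 57″ = 13.95000′; 19 + 13.95000/60 = 19.2325000
  hemisphere W, so the sign is −
Point 4:
  Latitude: 88 + 52/60 + 44/3600 = 88.8788889
  hemisphere S, so the sign is −
  λ: 87° + 47/60 + 23.1/3600 = 87 + 0.783333 + 0.006417 = 87.7897500
  W ⇒ negate
Point 5:
  φ: 44′ + 13″ = 44.21667′; 0 + 44.21667/60 = 0.7369444
  N → positive
  λ: 125 + 13/60 + 3.53/3600 = 125.2176472
  W ⇒ negate

1. 42.491306, -164.965917
2. 52.710278, -0.938472
3. -19.033833, -19.232500
4. -88.878889, -87.789750
5. 0.736944, -125.217647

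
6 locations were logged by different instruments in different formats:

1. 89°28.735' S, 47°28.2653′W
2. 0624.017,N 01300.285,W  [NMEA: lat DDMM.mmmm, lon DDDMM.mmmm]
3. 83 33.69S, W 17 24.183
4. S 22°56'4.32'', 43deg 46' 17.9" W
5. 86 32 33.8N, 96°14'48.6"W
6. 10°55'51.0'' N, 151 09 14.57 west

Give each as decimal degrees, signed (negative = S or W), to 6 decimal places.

1. -89.478917, -47.471088
2. 6.400283, -13.004750
3. -83.561500, -17.403050
4. -22.934533, -43.771639
5. 86.542722, -96.246833
6. 10.930833, -151.154047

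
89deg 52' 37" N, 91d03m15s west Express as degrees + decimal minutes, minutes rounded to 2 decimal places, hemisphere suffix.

89° 52.62′ N, 91° 3.25′ W

φ: 52 + 37/60 = 52.6167′
λ: 3 + 15/60 = 3.2500′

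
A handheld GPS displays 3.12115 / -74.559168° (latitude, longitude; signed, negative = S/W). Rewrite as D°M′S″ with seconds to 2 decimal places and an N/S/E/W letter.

φ: 0.121150° → 7.26900′; 0.26900 × 60 = 16.1400″
Longitude is negative → W; |value| = 74.559168
Lon: whole degrees 74; 33.55008′ → 33′ and 33.0048″

3°07′16.14″ N, 74°33′33.00″ W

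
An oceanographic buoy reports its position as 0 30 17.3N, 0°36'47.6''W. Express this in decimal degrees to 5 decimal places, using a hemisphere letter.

Lat: 30′ + 17.3″ = 30.28833′; 0 + 30.28833/60 = 0.504806
λ: 36′ + 47.6″ = 36.79333′; 0 + 36.79333/60 = 0.613222

0.50481° N, 0.61322° W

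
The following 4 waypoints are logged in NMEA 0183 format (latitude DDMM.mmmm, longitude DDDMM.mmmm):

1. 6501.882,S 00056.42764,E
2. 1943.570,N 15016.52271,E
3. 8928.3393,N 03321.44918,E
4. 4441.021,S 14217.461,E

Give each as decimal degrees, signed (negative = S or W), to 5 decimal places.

1. -65.03137, 0.94046
2. 19.72617, 150.27538
3. 89.47232, 33.35749
4. -44.68368, 142.29102

Point 1:
  Lat: split at 2 digits → 65° and 1.882′; 65 + 1.882/60 = 65.031367
  hemisphere S, so the sign is −
  Lon: degrees = first 3 digits = 0, minutes = 56.42764; 0 + 56.42764/60 = 0.940461
  E → positive
Point 2:
  φ: split at 2 digits → 19° and 43.57′; 19 + 43.57/60 = 19.726167
  N ⇒ keep positive
  Longitude: split at 3 digits → 150° and 16.52271′; 150 + 16.52271/60 = 150.275379
  E ⇒ keep positive
Point 3:
  φ: degrees = first 2 digits = 89, minutes = 28.3393; 89 + 28.3393/60 = 89.472322
  N → positive
  Longitude: degrees = first 3 digits = 33, minutes = 21.44918; 33 + 21.44918/60 = 33.357486
  E ⇒ keep positive
Point 4:
  Latitude: degrees = first 2 digits = 44, minutes = 41.021; 44 + 41.021/60 = 44.683683
  S ⇒ negate
  λ: split at 3 digits → 142° and 17.461′; 142 + 17.461/60 = 142.291017
  E ⇒ keep positive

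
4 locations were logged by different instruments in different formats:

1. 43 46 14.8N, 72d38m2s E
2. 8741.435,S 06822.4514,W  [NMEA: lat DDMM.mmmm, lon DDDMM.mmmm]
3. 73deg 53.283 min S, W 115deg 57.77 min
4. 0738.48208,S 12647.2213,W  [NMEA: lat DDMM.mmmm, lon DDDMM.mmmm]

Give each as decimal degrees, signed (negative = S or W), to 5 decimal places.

1. 43.77078, 72.63389
2. -87.69058, -68.37419
3. -73.88805, -115.96283
4. -7.64137, -126.78702

Point 1:
  Lat: 46′ + 14.8″ = 46.24667′; 43 + 46.24667/60 = 43.770778
  N ⇒ keep positive
  Lon: 72° + 38/60 + 2/3600 = 72 + 0.633333 + 0.000556 = 72.633889
  E ⇒ keep positive
Point 2:
  φ: degrees = first 2 digits = 87, minutes = 41.435; 87 + 41.435/60 = 87.690583
  hemisphere S, so the sign is −
  Lon: degrees = first 3 digits = 68, minutes = 22.4514; 68 + 22.4514/60 = 68.374190
  hemisphere W, so the sign is −
Point 3:
  Lat: 73 + 53.283/60 = 73.888050
  hemisphere S, so the sign is −
  λ: 115 + 57.77/60 = 115.962833
  W → negative
Point 4:
  Lat: split at 2 digits → 07° and 38.48208′; 7 + 38.48208/60 = 7.641368
  S ⇒ negate
  Longitude: split at 3 digits → 126° and 47.2213′; 126 + 47.2213/60 = 126.787022
  hemisphere W, so the sign is −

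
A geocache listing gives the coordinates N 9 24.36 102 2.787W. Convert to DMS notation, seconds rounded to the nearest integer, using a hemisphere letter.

φ: fractional minutes 0.36000 × 60 = 21.60″
Longitude: 2.78700′ → 2′ and 0.78700 × 60 = 47.22″

9°24′22″ N, 102°02′47″ W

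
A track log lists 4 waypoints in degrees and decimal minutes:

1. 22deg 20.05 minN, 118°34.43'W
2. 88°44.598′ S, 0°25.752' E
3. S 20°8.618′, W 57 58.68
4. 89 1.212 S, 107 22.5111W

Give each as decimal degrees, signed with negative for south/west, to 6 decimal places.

1. 22.334167, -118.573833
2. -88.743300, 0.429200
3. -20.143633, -57.978000
4. -89.020200, -107.375185

Point 1:
  Latitude: 22 + 20.05/60 = 22.3341667
  N → positive
  Lon: 118 + 34.43/60 = 118.5738333
  hemisphere W, so the sign is −
Point 2:
  φ: 88 + 44.598/60 = 88.7433000
  S → negative
  Lon: 25.752′ = 0.429200°; total 0.4292000
  E → positive
Point 3:
  Lat: 8.618′ = 0.143633°; total 20.1436333
  hemisphere S, so the sign is −
  λ: 57 + 58.68/60 = 57.9780000
  hemisphere W, so the sign is −
Point 4:
  φ: 89 + 1.212/60 = 89.0202000
  S ⇒ negate
  Lon: 22.5111′ = 0.375185°; total 107.3751850
  W → negative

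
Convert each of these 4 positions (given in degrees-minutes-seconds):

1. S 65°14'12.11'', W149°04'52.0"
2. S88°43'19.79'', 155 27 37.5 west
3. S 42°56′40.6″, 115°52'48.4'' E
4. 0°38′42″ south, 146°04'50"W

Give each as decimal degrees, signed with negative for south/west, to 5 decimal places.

1. -65.23670, -149.08111
2. -88.72216, -155.46042
3. -42.94461, 115.88011
4. -0.64500, -146.08056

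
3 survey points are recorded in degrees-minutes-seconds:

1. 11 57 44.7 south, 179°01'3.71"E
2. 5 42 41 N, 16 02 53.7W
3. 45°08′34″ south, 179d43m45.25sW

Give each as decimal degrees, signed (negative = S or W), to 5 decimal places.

1. -11.96242, 179.01770
2. 5.71139, -16.04825
3. -45.14278, -179.72924

Point 1:
  Lat: 11 + 57/60 + 44.7/3600 = 11.962417
  hemisphere S, so the sign is −
  Lon: 1′ + 3.71″ = 1.06183′; 179 + 1.06183/60 = 179.017697
  E ⇒ keep positive
Point 2:
  φ: 42′ + 41″ = 42.68333′; 5 + 42.68333/60 = 5.711389
  N → positive
  Lon: 2′ + 53.7″ = 2.89500′; 16 + 2.89500/60 = 16.048250
  W → negative
Point 3:
  Lat: 45 + 8/60 + 34/3600 = 45.142778
  hemisphere S, so the sign is −
  λ: 43′ + 45.25″ = 43.75417′; 179 + 43.75417/60 = 179.729236
  W → negative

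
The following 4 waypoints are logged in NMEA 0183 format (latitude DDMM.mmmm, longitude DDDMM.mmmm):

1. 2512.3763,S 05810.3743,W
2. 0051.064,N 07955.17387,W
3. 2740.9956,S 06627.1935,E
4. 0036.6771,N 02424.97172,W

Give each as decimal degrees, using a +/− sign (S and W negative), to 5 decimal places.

1. -25.20627, -58.17291
2. 0.85107, -79.91956
3. -27.68326, 66.45323
4. 0.61129, -24.41620

Point 1:
  φ: split at 2 digits → 25° and 12.3763′; 25 + 12.3763/60 = 25.206272
  S → negative
  Longitude: split at 3 digits → 058° and 10.3743′; 58 + 10.3743/60 = 58.172905
  W ⇒ negate
Point 2:
  Latitude: degrees = first 2 digits = 0, minutes = 51.064; 0 + 51.064/60 = 0.851067
  N ⇒ keep positive
  Longitude: split at 3 digits → 079° and 55.17387′; 79 + 55.17387/60 = 79.919565
  W → negative
Point 3:
  Latitude: degrees = first 2 digits = 27, minutes = 40.9956; 27 + 40.9956/60 = 27.683260
  S ⇒ negate
  Lon: split at 3 digits → 066° and 27.1935′; 66 + 27.1935/60 = 66.453225
  E ⇒ keep positive
Point 4:
  Latitude: degrees = first 2 digits = 0, minutes = 36.6771; 0 + 36.6771/60 = 0.611285
  N → positive
  Lon: degrees = first 3 digits = 24, minutes = 24.97172; 24 + 24.97172/60 = 24.416195
  W ⇒ negate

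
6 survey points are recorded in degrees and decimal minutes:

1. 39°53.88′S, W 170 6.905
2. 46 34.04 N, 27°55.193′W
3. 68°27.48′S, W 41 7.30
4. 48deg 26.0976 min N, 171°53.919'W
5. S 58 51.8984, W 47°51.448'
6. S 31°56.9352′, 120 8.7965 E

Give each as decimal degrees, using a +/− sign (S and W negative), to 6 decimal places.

1. -39.898000, -170.115083
2. 46.567333, -27.919883
3. -68.458000, -41.121667
4. 48.434960, -171.898650
5. -58.864973, -47.857467
6. -31.948920, 120.146608

Point 1:
  Lat: 53.88′ = 0.898000°; total 39.8980000
  S ⇒ negate
  λ: 170 + 6.905/60 = 170.1150833
  W ⇒ negate
Point 2:
  Lat: 46 + 34.04/60 = 46.5673333
  N ⇒ keep positive
  Lon: 55.193′ = 0.919883°; total 27.9198833
  W → negative
Point 3:
  Latitude: 27.48′ = 0.458000°; total 68.4580000
  S ⇒ negate
  Longitude: 7.3′ = 0.121667°; total 41.1216667
  hemisphere W, so the sign is −
Point 4:
  Lat: 48 + 26.0976/60 = 48.4349600
  N ⇒ keep positive
  Longitude: 171 + 53.919/60 = 171.8986500
  W ⇒ negate
Point 5:
  Lat: 58 + 51.8984/60 = 58.8649733
  S ⇒ negate
  λ: 51.448′ = 0.857467°; total 47.8574667
  W ⇒ negate
Point 6:
  Latitude: 31 + 56.9352/60 = 31.9489200
  S ⇒ negate
  Lon: 120 + 8.7965/60 = 120.1466083
  E → positive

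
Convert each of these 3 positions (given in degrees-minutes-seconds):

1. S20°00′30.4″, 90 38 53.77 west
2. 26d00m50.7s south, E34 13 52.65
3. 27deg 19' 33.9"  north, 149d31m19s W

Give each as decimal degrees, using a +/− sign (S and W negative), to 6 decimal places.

1. -20.008444, -90.648269
2. -26.014083, 34.231292
3. 27.326083, -149.521944

Point 1:
  Latitude: 20° + 0/60 + 30.4/3600 = 20 + 0.000000 + 0.008444 = 20.0084444
  hemisphere S, so the sign is −
  Longitude: 90° + 38/60 + 53.77/3600 = 90 + 0.633333 + 0.014936 = 90.6482694
  hemisphere W, so the sign is −
Point 2:
  φ: 26° + 0/60 + 50.7/3600 = 26 + 0.000000 + 0.014083 = 26.0140833
  hemisphere S, so the sign is −
  Lon: 13′ + 52.65″ = 13.87750′; 34 + 13.87750/60 = 34.2312917
  E → positive
Point 3:
  Lat: 27° + 19/60 + 33.9/3600 = 27 + 0.316667 + 0.009417 = 27.3260833
  N ⇒ keep positive
  Lon: 149 + 31/60 + 19/3600 = 149.5219444
  W ⇒ negate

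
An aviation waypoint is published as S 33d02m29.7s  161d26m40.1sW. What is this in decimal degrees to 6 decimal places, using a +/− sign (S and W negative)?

-33.041583, -161.444472

φ: 33 + 2/60 + 29.7/3600 = 33.0415833
S → negative
Longitude: 26′ + 40.1″ = 26.66833′; 161 + 26.66833/60 = 161.4444722
hemisphere W, so the sign is −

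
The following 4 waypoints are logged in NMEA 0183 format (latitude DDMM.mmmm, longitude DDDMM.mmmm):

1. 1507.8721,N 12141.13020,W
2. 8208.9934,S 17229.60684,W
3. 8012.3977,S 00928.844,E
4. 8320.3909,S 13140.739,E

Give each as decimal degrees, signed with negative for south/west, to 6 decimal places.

1. 15.131202, -121.685503
2. -82.149890, -172.493447
3. -80.206628, 9.480733
4. -83.339848, 131.678983

Point 1:
  Lat: degrees = first 2 digits = 15, minutes = 7.8721; 15 + 7.8721/60 = 15.1312017
  N → positive
  Longitude: split at 3 digits → 121° and 41.1302′; 121 + 41.1302/60 = 121.6855033
  hemisphere W, so the sign is −
Point 2:
  Latitude: degrees = first 2 digits = 82, minutes = 8.9934; 82 + 8.9934/60 = 82.1498900
  S → negative
  Lon: degrees = first 3 digits = 172, minutes = 29.60684; 172 + 29.60684/60 = 172.4934473
  W ⇒ negate
Point 3:
  φ: split at 2 digits → 80° and 12.3977′; 80 + 12.3977/60 = 80.2066283
  hemisphere S, so the sign is −
  Lon: split at 3 digits → 009° and 28.844′; 9 + 28.844/60 = 9.4807333
  E ⇒ keep positive
Point 4:
  φ: split at 2 digits → 83° and 20.3909′; 83 + 20.3909/60 = 83.3398483
  S → negative
  Longitude: split at 3 digits → 131° and 40.739′; 131 + 40.739/60 = 131.6789833
  E → positive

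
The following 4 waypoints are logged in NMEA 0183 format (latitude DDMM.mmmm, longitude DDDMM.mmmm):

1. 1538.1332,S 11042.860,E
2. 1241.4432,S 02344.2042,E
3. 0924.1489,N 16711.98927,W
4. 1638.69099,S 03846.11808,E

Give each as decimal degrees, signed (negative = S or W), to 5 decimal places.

Point 1:
  φ: split at 2 digits → 15° and 38.1332′; 15 + 38.1332/60 = 15.635553
  hemisphere S, so the sign is −
  Lon: split at 3 digits → 110° and 42.86′; 110 + 42.86/60 = 110.714333
  E ⇒ keep positive
Point 2:
  φ: split at 2 digits → 12° and 41.4432′; 12 + 41.4432/60 = 12.690720
  hemisphere S, so the sign is −
  Lon: split at 3 digits → 023° and 44.2042′; 23 + 44.2042/60 = 23.736737
  E ⇒ keep positive
Point 3:
  Latitude: split at 2 digits → 09° and 24.1489′; 9 + 24.1489/60 = 9.402482
  N → positive
  Longitude: split at 3 digits → 167° and 11.98927′; 167 + 11.98927/60 = 167.199821
  W ⇒ negate
Point 4:
  Latitude: degrees = first 2 digits = 16, minutes = 38.69099; 16 + 38.69099/60 = 16.644850
  hemisphere S, so the sign is −
  Lon: split at 3 digits → 038° and 46.11808′; 38 + 46.11808/60 = 38.768635
  E ⇒ keep positive

1. -15.63555, 110.71433
2. -12.69072, 23.73674
3. 9.40248, -167.19982
4. -16.64485, 38.76863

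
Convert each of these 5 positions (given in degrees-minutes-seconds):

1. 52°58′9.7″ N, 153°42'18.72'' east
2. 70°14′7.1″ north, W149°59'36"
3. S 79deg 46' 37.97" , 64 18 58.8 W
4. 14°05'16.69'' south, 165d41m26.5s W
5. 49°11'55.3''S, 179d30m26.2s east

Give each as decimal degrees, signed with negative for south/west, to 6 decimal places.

Point 1:
  Latitude: 58′ + 9.7″ = 58.16167′; 52 + 58.16167/60 = 52.9693611
  N ⇒ keep positive
  Lon: 42′ + 18.72″ = 42.31200′; 153 + 42.31200/60 = 153.7052000
  E → positive
Point 2:
  Lat: 70 + 14/60 + 7.1/3600 = 70.2353056
  N → positive
  Longitude: 149° + 59/60 + 36/3600 = 149 + 0.983333 + 0.010000 = 149.9933333
  W → negative
Point 3:
  Latitude: 79 + 46/60 + 37.97/3600 = 79.7772139
  S → negative
  Lon: 64 + 18/60 + 58.8/3600 = 64.3163333
  hemisphere W, so the sign is −
Point 4:
  Lat: 14 + 5/60 + 16.69/3600 = 14.0879694
  hemisphere S, so the sign is −
  Longitude: 165 + 41/60 + 26.5/3600 = 165.6906944
  hemisphere W, so the sign is −
Point 5:
  Latitude: 49° + 11/60 + 55.3/3600 = 49 + 0.183333 + 0.015361 = 49.1986944
  S ⇒ negate
  λ: 30′ + 26.2″ = 30.43667′; 179 + 30.43667/60 = 179.5072778
  E ⇒ keep positive

1. 52.969361, 153.705200
2. 70.235306, -149.993333
3. -79.777214, -64.316333
4. -14.087969, -165.690694
5. -49.198694, 179.507278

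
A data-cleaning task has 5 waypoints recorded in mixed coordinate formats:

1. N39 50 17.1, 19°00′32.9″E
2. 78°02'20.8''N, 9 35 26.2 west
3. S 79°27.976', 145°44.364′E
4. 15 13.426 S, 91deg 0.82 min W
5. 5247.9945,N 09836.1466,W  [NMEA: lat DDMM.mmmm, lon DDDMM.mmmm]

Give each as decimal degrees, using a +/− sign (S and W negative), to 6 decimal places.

1. 39.838083, 19.009139
2. 78.039111, -9.590611
3. -79.466267, 145.739400
4. -15.223767, -91.013667
5. 52.799908, -98.602443

Point 1:
  Latitude: 50′ + 17.1″ = 50.28500′; 39 + 50.28500/60 = 39.8380833
  N → positive
  Longitude: 19 + 0/60 + 32.9/3600 = 19.0091389
  E ⇒ keep positive
Point 2:
  Lat: 78° + 2/60 + 20.8/3600 = 78 + 0.033333 + 0.005778 = 78.0391111
  N → positive
  Lon: 35′ + 26.2″ = 35.43667′; 9 + 35.43667/60 = 9.5906111
  W → negative
Point 3:
  φ: 79 + 27.976/60 = 79.4662667
  S ⇒ negate
  Lon: 44.364′ = 0.739400°; total 145.7394000
  E → positive
Point 4:
  Latitude: 15 + 13.426/60 = 15.2237667
  S ⇒ negate
  Lon: 91 + 0.82/60 = 91.0136667
  W → negative
Point 5:
  φ: split at 2 digits → 52° and 47.9945′; 52 + 47.9945/60 = 52.7999083
  N → positive
  Lon: degrees = first 3 digits = 98, minutes = 36.1466; 98 + 36.1466/60 = 98.6024433
  W → negative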